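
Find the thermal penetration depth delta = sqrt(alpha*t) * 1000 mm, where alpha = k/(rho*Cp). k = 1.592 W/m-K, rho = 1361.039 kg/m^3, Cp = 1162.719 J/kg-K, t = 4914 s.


alpha = 1.592 / (1361.039 * 1162.719) = 1.0060e-06 m^2/s
alpha * t = 0.0049435
delta = sqrt(0.0049435) * 1000 = 70.310 mm

70.310 mm


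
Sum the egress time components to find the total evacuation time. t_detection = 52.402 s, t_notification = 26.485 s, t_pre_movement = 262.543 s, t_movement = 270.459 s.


Total = 52.402 + 26.485 + 262.543 + 270.459 = 611.889 s

611.889 s


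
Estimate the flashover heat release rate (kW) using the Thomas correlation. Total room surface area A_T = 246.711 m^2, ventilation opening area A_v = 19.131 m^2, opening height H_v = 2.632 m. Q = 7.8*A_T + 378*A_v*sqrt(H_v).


7.8*A_T = 1924.3
sqrt(H_v) = 1.6223
378*A_v*sqrt(H_v) = 11732
Q = 1924.3 + 11732 = 13656 kW

13656 kW


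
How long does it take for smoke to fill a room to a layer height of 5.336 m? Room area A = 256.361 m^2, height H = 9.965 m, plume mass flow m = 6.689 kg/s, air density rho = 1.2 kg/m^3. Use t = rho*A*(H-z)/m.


H - z = 4.629 m
t = 1.2 * 256.361 * 4.629 / 6.689 = 212.89 s

212.89 s


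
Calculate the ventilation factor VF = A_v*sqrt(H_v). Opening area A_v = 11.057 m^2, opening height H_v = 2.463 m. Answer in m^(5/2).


sqrt(H_v) = 1.5694
VF = 11.057 * 1.5694 = 17.353 m^(5/2)

17.353 m^(5/2)


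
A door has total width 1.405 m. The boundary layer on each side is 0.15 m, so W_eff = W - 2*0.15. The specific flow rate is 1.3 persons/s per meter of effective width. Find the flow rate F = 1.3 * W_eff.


W_eff = 1.405 - 0.30 = 1.105 m
F = 1.3 * 1.105 = 1.4365 persons/s

1.4365 persons/s


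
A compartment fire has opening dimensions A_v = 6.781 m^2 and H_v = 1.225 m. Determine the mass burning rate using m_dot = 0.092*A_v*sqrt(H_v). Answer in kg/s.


sqrt(H_v) = 1.1068
m_dot = 0.092 * 6.781 * 1.1068 = 0.69048 kg/s

0.69048 kg/s


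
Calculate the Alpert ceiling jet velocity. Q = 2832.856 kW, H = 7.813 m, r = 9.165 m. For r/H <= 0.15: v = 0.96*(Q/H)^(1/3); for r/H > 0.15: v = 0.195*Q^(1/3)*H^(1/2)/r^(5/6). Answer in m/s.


r/H = 9.165 / 7.813 = 1.1730
r/H > 0.15, so v = 0.195*Q^(1/3)*H^(1/2)/r^(5/6)
Q^(1/3) = 14.150
H^(1/2) = 2.7952
r^(5/6) = 6.3354
v = 0.195 * 14.150 * 2.7952 / 6.3354 = 1.2173 m/s

1.2173 m/s


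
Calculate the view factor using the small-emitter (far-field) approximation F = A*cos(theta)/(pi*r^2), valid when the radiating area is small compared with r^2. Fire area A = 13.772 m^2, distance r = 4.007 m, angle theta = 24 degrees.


cos(24 deg) = 0.91355
pi*r^2 = 50.442
F = 13.772 * 0.91355 / 50.442 = 0.24942

0.24942


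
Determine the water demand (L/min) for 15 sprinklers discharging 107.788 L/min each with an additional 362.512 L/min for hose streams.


Sprinkler demand = 15 * 107.788 = 1616.82 L/min
Total = 1616.82 + 362.512 = 1979.332 L/min

1979.332 L/min


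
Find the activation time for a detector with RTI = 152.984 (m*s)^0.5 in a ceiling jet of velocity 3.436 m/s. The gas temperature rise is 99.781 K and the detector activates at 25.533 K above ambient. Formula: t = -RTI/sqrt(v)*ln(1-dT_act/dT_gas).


dT_act/dT_gas = 0.25589
ln(1 - 0.25589) = -0.29557
t = -152.984 / sqrt(3.436) * -0.29557 = 24.394 s

24.394 s


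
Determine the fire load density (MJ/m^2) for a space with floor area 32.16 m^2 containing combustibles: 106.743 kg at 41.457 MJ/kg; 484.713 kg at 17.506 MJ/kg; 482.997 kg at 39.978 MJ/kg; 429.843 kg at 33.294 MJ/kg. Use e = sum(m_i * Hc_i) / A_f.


Total energy = 106.743*41.457 + 484.713*17.506 + 482.997*39.978 + 429.843*33.294
= 4425.245 + 8485.386 + 19309.25 + 14311.19
= 46531.08 MJ
e = 46531.08 / 32.16 = 1446.9 MJ/m^2

1446.9 MJ/m^2


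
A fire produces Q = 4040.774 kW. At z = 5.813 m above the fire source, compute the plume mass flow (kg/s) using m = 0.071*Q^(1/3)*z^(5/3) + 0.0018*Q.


Q^(1/3) = 15.928
z^(5/3) = 18.793
First term = 0.071 * 15.928 * 18.793 = 21.253
Second term = 0.0018 * 4040.774 = 7.2734
m = 28.526 kg/s

28.526 kg/s


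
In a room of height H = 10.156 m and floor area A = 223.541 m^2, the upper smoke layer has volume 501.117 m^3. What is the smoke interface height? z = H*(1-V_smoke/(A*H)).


V/(A*H) = 0.22073
1 - 0.22073 = 0.77927
z = 10.156 * 0.77927 = 7.9143 m

7.9143 m


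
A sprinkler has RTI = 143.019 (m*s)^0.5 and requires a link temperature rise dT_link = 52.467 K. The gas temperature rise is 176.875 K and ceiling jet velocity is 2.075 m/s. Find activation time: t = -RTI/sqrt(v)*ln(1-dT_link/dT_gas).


dT_link/dT_gas = 0.29663
ln(1 - 0.29663) = -0.35188
t = -143.019 / sqrt(2.075) * -0.35188 = 34.936 s

34.936 s


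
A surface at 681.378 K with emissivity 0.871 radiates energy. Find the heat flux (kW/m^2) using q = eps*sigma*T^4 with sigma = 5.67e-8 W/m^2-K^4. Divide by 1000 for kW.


T^4 = 2.1555e+11
q = 0.871 * 5.67e-8 * 2.1555e+11 / 1000 = 10.645 kW/m^2

10.645 kW/m^2


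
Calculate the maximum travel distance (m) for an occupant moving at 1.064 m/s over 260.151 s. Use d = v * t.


d = 1.064 * 260.151 = 276.80 m

276.80 m


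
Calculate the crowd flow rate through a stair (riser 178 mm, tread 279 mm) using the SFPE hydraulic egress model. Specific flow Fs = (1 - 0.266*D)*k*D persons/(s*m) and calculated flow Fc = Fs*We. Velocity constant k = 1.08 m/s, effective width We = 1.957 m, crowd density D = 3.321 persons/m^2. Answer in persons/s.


1 - 0.266*D = 1 - 0.266*3.321 = 0.11661
Fs = 0.11661 * 1.08 * 3.321 = 0.41826 persons/(s*m)
Fc = 0.41826 * 1.957 = 0.81853 persons/s

0.81853 persons/s


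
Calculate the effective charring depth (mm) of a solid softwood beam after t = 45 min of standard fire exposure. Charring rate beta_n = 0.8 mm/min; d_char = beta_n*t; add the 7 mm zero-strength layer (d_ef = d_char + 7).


d_char = 0.8 * 45 = 36 mm
d_ef = 36 + 1.0*7 = 43 mm

43 mm


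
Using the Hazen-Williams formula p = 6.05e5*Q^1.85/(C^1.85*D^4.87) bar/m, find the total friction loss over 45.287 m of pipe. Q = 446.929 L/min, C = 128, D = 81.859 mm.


Q^1.85 = 79973
C^1.85 = 7913.0
D^4.87 = 2.0732e+09
p/m = 0.0029493 bar/m
p_total = 0.0029493 * 45.287 = 0.13357 bar

0.13357 bar


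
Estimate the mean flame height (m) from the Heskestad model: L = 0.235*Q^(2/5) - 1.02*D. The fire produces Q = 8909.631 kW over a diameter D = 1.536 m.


Q^(2/5) = 38.014
0.235 * Q^(2/5) = 8.9333
1.02 * D = 1.5667
L = 7.3666 m

7.3666 m


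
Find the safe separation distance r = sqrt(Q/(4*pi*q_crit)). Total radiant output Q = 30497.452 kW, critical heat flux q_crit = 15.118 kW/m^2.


4*pi*q_crit = 189.98
Q/(4*pi*q_crit) = 160.53
r = sqrt(160.53) = 12.670 m

12.670 m


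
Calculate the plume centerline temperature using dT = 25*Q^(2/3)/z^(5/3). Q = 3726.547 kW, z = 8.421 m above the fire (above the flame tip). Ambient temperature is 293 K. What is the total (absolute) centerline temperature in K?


Q^(2/3) = 240.36
z^(5/3) = 34.856
dT = 25 * 240.36 / 34.856 = 172.40 K
T = 293 + 172.40 = 465.40 K

465.40 K


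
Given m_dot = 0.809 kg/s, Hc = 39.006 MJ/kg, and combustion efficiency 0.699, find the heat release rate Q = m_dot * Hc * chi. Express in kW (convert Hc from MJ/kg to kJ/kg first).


Hc = 39.006 MJ/kg = 39.006 * 1000 kJ/kg = 39006 kJ/kg
Q = 0.809 kg/s * 39006 kJ/kg * 0.699 = 22058 kW

22058 kW


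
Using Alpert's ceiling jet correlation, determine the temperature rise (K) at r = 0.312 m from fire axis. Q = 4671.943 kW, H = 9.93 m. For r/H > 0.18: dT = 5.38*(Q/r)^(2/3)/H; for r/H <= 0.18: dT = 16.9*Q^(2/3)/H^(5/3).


r/H = 0.312 / 9.93 = 0.031420
r/H <= 0.18, so dT = 16.9*Q^(2/3)/H^(5/3)
Q^(2/3) = 279.47
H^(5/3) = 45.876
dT = 16.9 * 279.47 / 45.876 = 102.95 K

102.95 K


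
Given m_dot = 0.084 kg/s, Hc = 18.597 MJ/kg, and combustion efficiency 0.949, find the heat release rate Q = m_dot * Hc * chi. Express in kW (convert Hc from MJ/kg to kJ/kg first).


Hc = 18.597 MJ/kg = 18.597 * 1000 kJ/kg = 18597 kJ/kg
Q = 0.084 kg/s * 18597 kJ/kg * 0.949 = 1482.5 kW

1482.5 kW


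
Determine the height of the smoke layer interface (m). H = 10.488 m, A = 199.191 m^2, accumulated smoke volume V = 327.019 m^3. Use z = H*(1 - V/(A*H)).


V/(A*H) = 0.15653
1 - 0.15653 = 0.84347
z = 10.488 * 0.84347 = 8.8463 m

8.8463 m


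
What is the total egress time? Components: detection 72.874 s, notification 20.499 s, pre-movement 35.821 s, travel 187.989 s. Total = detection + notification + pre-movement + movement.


Total = 72.874 + 20.499 + 35.821 + 187.989 = 317.183 s

317.183 s


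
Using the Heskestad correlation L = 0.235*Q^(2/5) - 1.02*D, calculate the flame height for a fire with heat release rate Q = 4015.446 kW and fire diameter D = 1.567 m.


Q^(2/5) = 27.637
0.235 * Q^(2/5) = 6.4947
1.02 * D = 1.5983
L = 4.8964 m

4.8964 m


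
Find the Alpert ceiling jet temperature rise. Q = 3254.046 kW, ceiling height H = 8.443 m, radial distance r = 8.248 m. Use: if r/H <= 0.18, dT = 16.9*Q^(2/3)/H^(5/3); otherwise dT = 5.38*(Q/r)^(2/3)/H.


r/H = 8.248 / 8.443 = 0.97690
r/H > 0.18, so dT = 5.38*(Q/r)^(2/3)/H
Q/r = 394.53
(Q/r)^(2/3) = 53.792
dT = 5.38 * 53.792 / 8.443 = 34.277 K

34.277 K


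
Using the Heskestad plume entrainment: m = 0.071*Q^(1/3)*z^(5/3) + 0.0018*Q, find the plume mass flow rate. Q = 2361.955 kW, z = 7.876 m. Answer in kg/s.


Q^(1/3) = 13.318
z^(5/3) = 31.178
First term = 0.071 * 13.318 * 31.178 = 29.480
Second term = 0.0018 * 2361.955 = 4.2515
m = 33.731 kg/s

33.731 kg/s


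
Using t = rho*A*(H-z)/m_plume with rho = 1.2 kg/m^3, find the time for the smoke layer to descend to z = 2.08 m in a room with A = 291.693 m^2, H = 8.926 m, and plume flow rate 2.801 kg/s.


H - z = 6.846 m
t = 1.2 * 291.693 * 6.846 / 2.801 = 855.52 s

855.52 s


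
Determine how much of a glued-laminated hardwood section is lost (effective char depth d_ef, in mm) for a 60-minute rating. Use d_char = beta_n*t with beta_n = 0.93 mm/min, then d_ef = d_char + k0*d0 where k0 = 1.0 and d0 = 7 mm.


d_char = 0.93 * 60 = 55.8 mm
d_ef = 55.8 + 1.0*7 = 62.8 mm

62.8 mm


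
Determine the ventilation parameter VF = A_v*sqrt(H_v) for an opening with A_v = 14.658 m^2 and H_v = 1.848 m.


sqrt(H_v) = 1.3594
VF = 14.658 * 1.3594 = 19.926 m^(5/2)

19.926 m^(5/2)


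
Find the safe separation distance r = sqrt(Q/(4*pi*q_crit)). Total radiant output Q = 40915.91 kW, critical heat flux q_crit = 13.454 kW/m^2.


4*pi*q_crit = 169.07
Q/(4*pi*q_crit) = 242.01
r = sqrt(242.01) = 15.557 m

15.557 m


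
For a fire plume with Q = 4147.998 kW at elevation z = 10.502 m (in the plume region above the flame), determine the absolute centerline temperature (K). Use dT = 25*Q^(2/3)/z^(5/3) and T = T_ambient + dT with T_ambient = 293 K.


Q^(2/3) = 258.16
z^(5/3) = 50.364
dT = 25 * 258.16 / 50.364 = 128.15 K
T = 293 + 128.15 = 421.15 K

421.15 K


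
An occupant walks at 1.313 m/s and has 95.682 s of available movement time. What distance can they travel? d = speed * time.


d = 1.313 * 95.682 = 125.63 m

125.63 m


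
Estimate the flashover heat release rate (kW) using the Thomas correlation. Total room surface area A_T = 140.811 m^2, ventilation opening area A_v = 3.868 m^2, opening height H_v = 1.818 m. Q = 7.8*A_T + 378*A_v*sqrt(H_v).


7.8*A_T = 1098.3
sqrt(H_v) = 1.3483
378*A_v*sqrt(H_v) = 1971.4
Q = 1098.3 + 1971.4 = 3069.7 kW

3069.7 kW


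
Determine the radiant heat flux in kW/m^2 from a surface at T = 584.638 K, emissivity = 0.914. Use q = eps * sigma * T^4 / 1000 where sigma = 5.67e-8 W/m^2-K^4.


T^4 = 1.1683e+11
q = 0.914 * 5.67e-8 * 1.1683e+11 / 1000 = 6.0545 kW/m^2

6.0545 kW/m^2


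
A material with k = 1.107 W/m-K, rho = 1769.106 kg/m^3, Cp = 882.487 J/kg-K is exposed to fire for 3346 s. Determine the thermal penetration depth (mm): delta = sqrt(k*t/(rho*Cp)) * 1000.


alpha = 1.107 / (1769.106 * 882.487) = 7.0906e-07 m^2/s
alpha * t = 0.0023725
delta = sqrt(0.0023725) * 1000 = 48.709 mm

48.709 mm


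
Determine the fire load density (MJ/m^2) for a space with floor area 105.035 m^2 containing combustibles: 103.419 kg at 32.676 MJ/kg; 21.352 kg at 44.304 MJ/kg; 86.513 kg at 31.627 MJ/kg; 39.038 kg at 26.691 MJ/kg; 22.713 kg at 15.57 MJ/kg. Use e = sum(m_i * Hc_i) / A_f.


Total energy = 103.419*32.676 + 21.352*44.304 + 86.513*31.627 + 39.038*26.691 + 22.713*15.57
= 3379.319 + 945.9790 + 2736.147 + 1041.963 + 353.6414
= 8457.050 MJ
e = 8457.050 / 105.035 = 80.516 MJ/m^2

80.516 MJ/m^2


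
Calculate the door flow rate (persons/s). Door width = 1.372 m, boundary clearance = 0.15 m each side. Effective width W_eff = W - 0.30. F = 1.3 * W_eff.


W_eff = 1.372 - 0.30 = 1.072 m
F = 1.3 * 1.072 = 1.3936 persons/s

1.3936 persons/s


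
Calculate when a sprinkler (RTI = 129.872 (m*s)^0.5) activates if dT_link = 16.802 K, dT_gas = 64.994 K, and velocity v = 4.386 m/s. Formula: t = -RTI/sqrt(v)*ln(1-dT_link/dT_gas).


dT_link/dT_gas = 0.25852
ln(1 - 0.25852) = -0.29910
t = -129.872 / sqrt(4.386) * -0.29910 = 18.548 s

18.548 s


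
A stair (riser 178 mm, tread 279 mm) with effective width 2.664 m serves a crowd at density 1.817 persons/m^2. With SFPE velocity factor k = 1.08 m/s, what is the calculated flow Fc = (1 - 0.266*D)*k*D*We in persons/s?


1 - 0.266*D = 1 - 0.266*1.817 = 0.51668
Fs = 0.51668 * 1.08 * 1.817 = 1.0139 persons/(s*m)
Fc = 1.0139 * 2.664 = 2.7011 persons/s

2.7011 persons/s


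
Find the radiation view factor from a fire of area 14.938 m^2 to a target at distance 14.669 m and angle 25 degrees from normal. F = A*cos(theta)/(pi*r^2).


cos(25 deg) = 0.90631
pi*r^2 = 676.01
F = 14.938 * 0.90631 / 676.01 = 0.020027

0.020027


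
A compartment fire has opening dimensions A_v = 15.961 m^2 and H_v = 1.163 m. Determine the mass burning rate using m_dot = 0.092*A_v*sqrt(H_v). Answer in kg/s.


sqrt(H_v) = 1.0784
m_dot = 0.092 * 15.961 * 1.0784 = 1.5836 kg/s

1.5836 kg/s


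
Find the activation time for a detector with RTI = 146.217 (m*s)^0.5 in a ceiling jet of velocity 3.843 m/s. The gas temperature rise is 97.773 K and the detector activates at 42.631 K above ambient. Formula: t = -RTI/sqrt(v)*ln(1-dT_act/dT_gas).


dT_act/dT_gas = 0.43602
ln(1 - 0.43602) = -0.57274
t = -146.217 / sqrt(3.843) * -0.57274 = 42.719 s

42.719 s


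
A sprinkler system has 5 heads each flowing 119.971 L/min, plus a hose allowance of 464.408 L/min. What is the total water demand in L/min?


Sprinkler demand = 5 * 119.971 = 599.855 L/min
Total = 599.855 + 464.408 = 1064.263 L/min

1064.263 L/min


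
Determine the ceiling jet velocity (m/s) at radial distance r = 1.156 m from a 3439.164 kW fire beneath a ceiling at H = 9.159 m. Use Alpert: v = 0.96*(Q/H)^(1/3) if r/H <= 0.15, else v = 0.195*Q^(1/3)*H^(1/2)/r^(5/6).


r/H = 1.156 / 9.159 = 0.12621
r/H <= 0.15, so v = 0.96*(Q/H)^(1/3)
Q/H = 375.50
(Q/H)^(1/3) = 7.2144
v = 0.96 * 7.2144 = 6.9258 m/s

6.9258 m/s


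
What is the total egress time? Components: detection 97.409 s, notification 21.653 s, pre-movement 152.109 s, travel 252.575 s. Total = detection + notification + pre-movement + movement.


Total = 97.409 + 21.653 + 152.109 + 252.575 = 523.746 s

523.746 s


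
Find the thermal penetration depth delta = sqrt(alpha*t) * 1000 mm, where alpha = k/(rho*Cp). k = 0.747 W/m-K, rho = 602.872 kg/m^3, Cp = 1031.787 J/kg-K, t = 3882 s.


alpha = 0.747 / (602.872 * 1031.787) = 1.2009e-06 m^2/s
alpha * t = 0.0046619
delta = sqrt(0.0046619) * 1000 = 68.278 mm

68.278 mm


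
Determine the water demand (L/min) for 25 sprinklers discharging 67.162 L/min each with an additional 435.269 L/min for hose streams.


Sprinkler demand = 25 * 67.162 = 1679.05 L/min
Total = 1679.05 + 435.269 = 2114.319 L/min

2114.319 L/min


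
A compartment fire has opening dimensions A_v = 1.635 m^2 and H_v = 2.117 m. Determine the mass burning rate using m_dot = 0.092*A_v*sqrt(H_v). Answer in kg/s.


sqrt(H_v) = 1.4550
m_dot = 0.092 * 1.635 * 1.4550 = 0.21886 kg/s

0.21886 kg/s


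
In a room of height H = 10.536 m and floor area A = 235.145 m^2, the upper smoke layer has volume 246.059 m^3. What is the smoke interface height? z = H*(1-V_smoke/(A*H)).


V/(A*H) = 0.099318
1 - 0.099318 = 0.90068
z = 10.536 * 0.90068 = 9.4896 m

9.4896 m


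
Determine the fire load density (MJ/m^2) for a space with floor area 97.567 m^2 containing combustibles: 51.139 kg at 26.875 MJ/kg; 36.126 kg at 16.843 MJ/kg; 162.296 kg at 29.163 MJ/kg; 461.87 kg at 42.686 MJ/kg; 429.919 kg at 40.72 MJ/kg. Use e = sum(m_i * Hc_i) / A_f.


Total energy = 51.139*26.875 + 36.126*16.843 + 162.296*29.163 + 461.87*42.686 + 429.919*40.72
= 1374.361 + 608.4702 + 4733.038 + 19715.38 + 17506.30
= 43937.55 MJ
e = 43937.55 / 97.567 = 450.33 MJ/m^2

450.33 MJ/m^2


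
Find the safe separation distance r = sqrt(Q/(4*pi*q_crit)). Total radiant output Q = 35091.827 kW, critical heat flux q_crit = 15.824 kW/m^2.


4*pi*q_crit = 198.85
Q/(4*pi*q_crit) = 176.47
r = sqrt(176.47) = 13.284 m

13.284 m


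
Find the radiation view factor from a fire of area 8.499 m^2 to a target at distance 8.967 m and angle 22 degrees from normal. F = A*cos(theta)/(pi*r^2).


cos(22 deg) = 0.92718
pi*r^2 = 252.61
F = 8.499 * 0.92718 / 252.61 = 0.031195

0.031195


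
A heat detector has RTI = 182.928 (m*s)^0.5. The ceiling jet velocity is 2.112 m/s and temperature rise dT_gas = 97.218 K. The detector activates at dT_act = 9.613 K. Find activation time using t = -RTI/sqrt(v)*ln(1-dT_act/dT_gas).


dT_act/dT_gas = 0.098881
ln(1 - 0.098881) = -0.10412
t = -182.928 / sqrt(2.112) * -0.10412 = 13.106 s

13.106 s


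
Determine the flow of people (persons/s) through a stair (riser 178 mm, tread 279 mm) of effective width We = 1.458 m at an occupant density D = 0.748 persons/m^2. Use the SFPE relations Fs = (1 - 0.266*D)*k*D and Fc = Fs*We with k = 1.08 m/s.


1 - 0.266*D = 1 - 0.266*0.748 = 0.80103
Fs = 0.80103 * 1.08 * 0.748 = 0.64711 persons/(s*m)
Fc = 0.64711 * 1.458 = 0.94348 persons/s

0.94348 persons/s


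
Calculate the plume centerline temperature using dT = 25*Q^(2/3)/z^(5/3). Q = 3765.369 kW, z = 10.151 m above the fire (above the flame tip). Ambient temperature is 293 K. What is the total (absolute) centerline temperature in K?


Q^(2/3) = 242.03
z^(5/3) = 47.590
dT = 25 * 242.03 / 47.590 = 127.14 K
T = 293 + 127.14 = 420.14 K

420.14 K


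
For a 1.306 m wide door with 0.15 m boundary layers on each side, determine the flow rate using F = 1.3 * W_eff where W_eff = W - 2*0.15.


W_eff = 1.306 - 0.30 = 1.006 m
F = 1.3 * 1.006 = 1.3078 persons/s

1.3078 persons/s


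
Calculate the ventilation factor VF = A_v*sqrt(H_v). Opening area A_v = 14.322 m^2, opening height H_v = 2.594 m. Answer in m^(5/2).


sqrt(H_v) = 1.6106
VF = 14.322 * 1.6106 = 23.067 m^(5/2)

23.067 m^(5/2)


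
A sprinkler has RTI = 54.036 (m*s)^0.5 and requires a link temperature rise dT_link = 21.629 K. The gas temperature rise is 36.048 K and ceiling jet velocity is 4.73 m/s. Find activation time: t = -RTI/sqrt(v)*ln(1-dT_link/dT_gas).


dT_link/dT_gas = 0.60001
ln(1 - 0.60001) = -0.91630
t = -54.036 / sqrt(4.73) * -0.91630 = 22.766 s

22.766 s


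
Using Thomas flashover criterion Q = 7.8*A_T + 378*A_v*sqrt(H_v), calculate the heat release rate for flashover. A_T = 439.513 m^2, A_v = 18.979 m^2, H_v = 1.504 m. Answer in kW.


7.8*A_T = 3428.2
sqrt(H_v) = 1.2264
378*A_v*sqrt(H_v) = 8798.1
Q = 3428.2 + 8798.1 = 12226 kW

12226 kW


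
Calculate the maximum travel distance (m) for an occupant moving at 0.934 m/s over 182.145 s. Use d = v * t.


d = 0.934 * 182.145 = 170.12 m

170.12 m


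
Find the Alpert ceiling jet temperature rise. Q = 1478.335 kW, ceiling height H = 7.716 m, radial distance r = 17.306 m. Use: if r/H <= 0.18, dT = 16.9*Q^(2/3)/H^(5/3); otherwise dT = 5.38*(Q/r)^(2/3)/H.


r/H = 17.306 / 7.716 = 2.2429
r/H > 0.18, so dT = 5.38*(Q/r)^(2/3)/H
Q/r = 85.423
(Q/r)^(2/3) = 19.396
dT = 5.38 * 19.396 / 7.716 = 13.524 K

13.524 K


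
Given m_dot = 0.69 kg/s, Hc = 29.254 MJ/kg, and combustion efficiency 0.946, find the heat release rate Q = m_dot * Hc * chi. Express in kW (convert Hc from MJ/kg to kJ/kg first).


Hc = 29.254 MJ/kg = 29.254 * 1000 kJ/kg = 29254 kJ/kg
Q = 0.69 kg/s * 29254 kJ/kg * 0.946 = 19095 kW

19095 kW


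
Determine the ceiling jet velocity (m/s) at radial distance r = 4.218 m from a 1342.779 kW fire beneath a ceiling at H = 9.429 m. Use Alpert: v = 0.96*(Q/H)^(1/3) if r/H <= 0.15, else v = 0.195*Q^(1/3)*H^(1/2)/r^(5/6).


r/H = 4.218 / 9.429 = 0.44734
r/H > 0.15, so v = 0.195*Q^(1/3)*H^(1/2)/r^(5/6)
Q^(1/3) = 11.032
H^(1/2) = 3.0707
r^(5/6) = 3.3183
v = 0.195 * 11.032 * 3.0707 / 3.3183 = 1.9907 m/s

1.9907 m/s


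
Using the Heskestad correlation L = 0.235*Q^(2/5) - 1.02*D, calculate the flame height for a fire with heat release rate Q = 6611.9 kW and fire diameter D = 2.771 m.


Q^(2/5) = 33.739
0.235 * Q^(2/5) = 7.9286
1.02 * D = 2.8264
L = 5.1022 m

5.1022 m


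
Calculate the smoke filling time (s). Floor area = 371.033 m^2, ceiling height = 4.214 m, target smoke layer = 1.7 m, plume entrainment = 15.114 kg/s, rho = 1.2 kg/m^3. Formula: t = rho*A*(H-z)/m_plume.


H - z = 2.514 m
t = 1.2 * 371.033 * 2.514 / 15.114 = 74.059 s

74.059 s


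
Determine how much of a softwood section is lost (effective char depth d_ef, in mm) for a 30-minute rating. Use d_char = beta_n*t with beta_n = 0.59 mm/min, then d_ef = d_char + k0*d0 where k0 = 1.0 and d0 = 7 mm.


d_char = 0.59 * 30 = 17.7 mm
d_ef = 17.7 + 1.0*7 = 24.7 mm

24.7 mm


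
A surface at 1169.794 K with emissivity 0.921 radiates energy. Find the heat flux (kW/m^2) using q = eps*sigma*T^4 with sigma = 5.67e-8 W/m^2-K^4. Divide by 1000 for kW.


T^4 = 1.8726e+12
q = 0.921 * 5.67e-8 * 1.8726e+12 / 1000 = 97.787 kW/m^2

97.787 kW/m^2


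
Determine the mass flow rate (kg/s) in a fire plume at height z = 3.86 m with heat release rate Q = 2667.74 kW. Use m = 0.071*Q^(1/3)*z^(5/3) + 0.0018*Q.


Q^(1/3) = 13.869
z^(5/3) = 9.4983
First term = 0.071 * 13.869 * 9.4983 = 9.3530
Second term = 0.0018 * 2667.74 = 4.8019
m = 14.155 kg/s

14.155 kg/s


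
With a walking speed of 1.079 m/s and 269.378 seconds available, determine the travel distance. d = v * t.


d = 1.079 * 269.378 = 290.66 m

290.66 m


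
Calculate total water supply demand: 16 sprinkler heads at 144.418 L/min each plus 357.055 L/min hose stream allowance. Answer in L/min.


Sprinkler demand = 16 * 144.418 = 2310.688 L/min
Total = 2310.688 + 357.055 = 2667.743 L/min

2667.743 L/min


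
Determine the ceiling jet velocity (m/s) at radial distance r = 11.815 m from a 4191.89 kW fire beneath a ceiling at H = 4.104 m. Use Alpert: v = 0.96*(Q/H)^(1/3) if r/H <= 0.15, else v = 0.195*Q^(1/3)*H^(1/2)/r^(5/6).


r/H = 11.815 / 4.104 = 2.8789
r/H > 0.15, so v = 0.195*Q^(1/3)*H^(1/2)/r^(5/6)
Q^(1/3) = 16.124
H^(1/2) = 2.0258
r^(5/6) = 7.8288
v = 0.195 * 16.124 * 2.0258 / 7.8288 = 0.81360 m/s

0.81360 m/s


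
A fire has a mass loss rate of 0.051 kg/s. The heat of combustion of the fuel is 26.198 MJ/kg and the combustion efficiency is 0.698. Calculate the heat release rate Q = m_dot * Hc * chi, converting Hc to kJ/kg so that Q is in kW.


Hc = 26.198 MJ/kg = 26.198 * 1000 kJ/kg = 26198 kJ/kg
Q = 0.051 kg/s * 26198 kJ/kg * 0.698 = 932.60 kW

932.60 kW


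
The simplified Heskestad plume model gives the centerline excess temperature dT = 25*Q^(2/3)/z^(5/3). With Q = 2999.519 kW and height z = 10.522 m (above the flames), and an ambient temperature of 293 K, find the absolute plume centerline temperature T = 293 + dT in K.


Q^(2/3) = 207.99
z^(5/3) = 50.524
dT = 25 * 207.99 / 50.524 = 102.91 K
T = 293 + 102.91 = 395.91 K

395.91 K


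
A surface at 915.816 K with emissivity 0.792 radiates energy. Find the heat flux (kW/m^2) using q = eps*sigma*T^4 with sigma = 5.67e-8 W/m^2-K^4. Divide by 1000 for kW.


T^4 = 7.0345e+11
q = 0.792 * 5.67e-8 * 7.0345e+11 / 1000 = 31.589 kW/m^2

31.589 kW/m^2


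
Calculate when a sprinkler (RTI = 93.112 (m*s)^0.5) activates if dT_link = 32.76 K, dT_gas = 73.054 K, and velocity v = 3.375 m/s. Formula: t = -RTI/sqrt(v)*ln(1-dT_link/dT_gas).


dT_link/dT_gas = 0.44844
ln(1 - 0.44844) = -0.59500
t = -93.112 / sqrt(3.375) * -0.59500 = 30.157 s

30.157 s


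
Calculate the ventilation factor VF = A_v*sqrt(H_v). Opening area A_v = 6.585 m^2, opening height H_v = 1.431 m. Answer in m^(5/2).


sqrt(H_v) = 1.1962
VF = 6.585 * 1.1962 = 7.8773 m^(5/2)

7.8773 m^(5/2)


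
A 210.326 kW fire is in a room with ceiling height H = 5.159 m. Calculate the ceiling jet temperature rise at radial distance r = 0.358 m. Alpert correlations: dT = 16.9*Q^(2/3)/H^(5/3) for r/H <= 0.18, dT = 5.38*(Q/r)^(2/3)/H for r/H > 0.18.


r/H = 0.358 / 5.159 = 0.069393
r/H <= 0.18, so dT = 16.9*Q^(2/3)/H^(5/3)
Q^(2/3) = 35.367
H^(5/3) = 15.403
dT = 16.9 * 35.367 / 15.403 = 38.804 K

38.804 K


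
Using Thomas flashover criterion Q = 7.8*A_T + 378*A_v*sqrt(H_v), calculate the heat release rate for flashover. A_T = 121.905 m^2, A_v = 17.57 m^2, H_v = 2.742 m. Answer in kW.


7.8*A_T = 950.859
sqrt(H_v) = 1.6559
378*A_v*sqrt(H_v) = 10998
Q = 950.859 + 10998 = 11948 kW

11948 kW


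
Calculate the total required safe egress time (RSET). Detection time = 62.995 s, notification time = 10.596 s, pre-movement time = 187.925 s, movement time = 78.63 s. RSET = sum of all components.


Total = 62.995 + 10.596 + 187.925 + 78.63 = 340.146 s

340.146 s


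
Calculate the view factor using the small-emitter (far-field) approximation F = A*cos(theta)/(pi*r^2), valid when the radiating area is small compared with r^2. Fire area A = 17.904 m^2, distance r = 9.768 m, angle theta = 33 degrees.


cos(33 deg) = 0.83867
pi*r^2 = 299.75
F = 17.904 * 0.83867 / 299.75 = 0.050093

0.050093


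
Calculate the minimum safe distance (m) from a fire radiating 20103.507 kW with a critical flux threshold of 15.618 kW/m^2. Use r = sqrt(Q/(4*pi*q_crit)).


4*pi*q_crit = 196.26
Q/(4*pi*q_crit) = 102.43
r = sqrt(102.43) = 10.121 m

10.121 m


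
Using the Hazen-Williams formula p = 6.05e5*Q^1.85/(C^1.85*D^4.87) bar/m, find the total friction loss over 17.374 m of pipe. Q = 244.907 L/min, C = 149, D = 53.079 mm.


Q^1.85 = 26282
C^1.85 = 10481
D^4.87 = 2.5140e+08
p/m = 0.0060345 bar/m
p_total = 0.0060345 * 17.374 = 0.10484 bar

0.10484 bar


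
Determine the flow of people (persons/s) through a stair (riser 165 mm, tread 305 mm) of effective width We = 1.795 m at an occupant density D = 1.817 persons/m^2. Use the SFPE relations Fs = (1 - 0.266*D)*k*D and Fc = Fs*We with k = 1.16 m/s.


1 - 0.266*D = 1 - 0.266*1.817 = 0.51668
Fs = 0.51668 * 1.16 * 1.817 = 1.0890 persons/(s*m)
Fc = 1.0890 * 1.795 = 1.9548 persons/s

1.9548 persons/s


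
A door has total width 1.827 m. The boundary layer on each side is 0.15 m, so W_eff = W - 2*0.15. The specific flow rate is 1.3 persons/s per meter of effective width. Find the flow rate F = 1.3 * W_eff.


W_eff = 1.827 - 0.30 = 1.527 m
F = 1.3 * 1.527 = 1.9851 persons/s

1.9851 persons/s


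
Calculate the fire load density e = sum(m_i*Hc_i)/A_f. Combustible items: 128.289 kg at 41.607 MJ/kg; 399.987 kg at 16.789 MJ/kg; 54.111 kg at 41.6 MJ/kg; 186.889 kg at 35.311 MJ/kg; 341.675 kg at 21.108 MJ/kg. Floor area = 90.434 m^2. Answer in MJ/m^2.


Total energy = 128.289*41.607 + 399.987*16.789 + 54.111*41.6 + 186.889*35.311 + 341.675*21.108
= 5337.720 + 6715.382 + 2251.018 + 6599.237 + 7212.076
= 28115.43 MJ
e = 28115.43 / 90.434 = 310.89 MJ/m^2

310.89 MJ/m^2


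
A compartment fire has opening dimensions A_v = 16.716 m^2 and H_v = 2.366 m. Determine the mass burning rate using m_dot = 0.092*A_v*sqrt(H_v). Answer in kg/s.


sqrt(H_v) = 1.5382
m_dot = 0.092 * 16.716 * 1.5382 = 2.3655 kg/s

2.3655 kg/s


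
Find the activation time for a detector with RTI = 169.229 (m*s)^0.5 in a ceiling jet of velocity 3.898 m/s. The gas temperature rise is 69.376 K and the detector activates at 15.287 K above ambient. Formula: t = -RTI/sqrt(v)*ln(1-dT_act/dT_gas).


dT_act/dT_gas = 0.22035
ln(1 - 0.22035) = -0.24891
t = -169.229 / sqrt(3.898) * -0.24891 = 21.335 s

21.335 s


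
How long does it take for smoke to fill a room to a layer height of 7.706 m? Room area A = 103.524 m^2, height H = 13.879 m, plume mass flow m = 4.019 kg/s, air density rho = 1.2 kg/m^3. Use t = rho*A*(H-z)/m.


H - z = 6.173 m
t = 1.2 * 103.524 * 6.173 / 4.019 = 190.81 s

190.81 s


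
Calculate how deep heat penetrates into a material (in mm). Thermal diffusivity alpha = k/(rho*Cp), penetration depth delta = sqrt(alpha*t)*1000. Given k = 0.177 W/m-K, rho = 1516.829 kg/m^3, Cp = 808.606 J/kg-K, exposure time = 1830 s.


alpha = 0.177 / (1516.829 * 808.606) = 1.4431e-07 m^2/s
alpha * t = 0.00026409
delta = sqrt(0.00026409) * 1000 = 16.251 mm

16.251 mm


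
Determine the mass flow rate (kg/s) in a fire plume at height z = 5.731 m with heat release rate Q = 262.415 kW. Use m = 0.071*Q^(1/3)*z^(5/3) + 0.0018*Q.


Q^(1/3) = 6.4022
z^(5/3) = 18.353
First term = 0.071 * 6.4022 * 18.353 = 8.3427
Second term = 0.0018 * 262.415 = 0.47235
m = 8.8150 kg/s

8.8150 kg/s


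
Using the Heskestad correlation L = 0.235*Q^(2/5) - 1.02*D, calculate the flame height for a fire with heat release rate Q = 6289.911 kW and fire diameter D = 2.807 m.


Q^(2/5) = 33.072
0.235 * Q^(2/5) = 7.7719
1.02 * D = 2.8631
L = 4.9087 m

4.9087 m


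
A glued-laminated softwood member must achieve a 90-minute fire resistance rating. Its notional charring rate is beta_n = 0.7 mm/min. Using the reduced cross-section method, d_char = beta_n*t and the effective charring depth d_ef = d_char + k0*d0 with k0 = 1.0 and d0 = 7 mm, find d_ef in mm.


d_char = 0.7 * 90 = 63 mm
d_ef = 63 + 1.0*7 = 70 mm

70 mm


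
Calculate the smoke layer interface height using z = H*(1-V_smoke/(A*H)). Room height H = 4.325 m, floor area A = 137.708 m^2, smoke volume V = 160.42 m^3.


V/(A*H) = 0.26935
1 - 0.26935 = 0.73065
z = 4.325 * 0.73065 = 3.1601 m

3.1601 m


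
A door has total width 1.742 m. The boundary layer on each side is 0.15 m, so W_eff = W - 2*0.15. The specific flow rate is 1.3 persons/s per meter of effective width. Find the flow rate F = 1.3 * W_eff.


W_eff = 1.742 - 0.30 = 1.442 m
F = 1.3 * 1.442 = 1.8746 persons/s

1.8746 persons/s


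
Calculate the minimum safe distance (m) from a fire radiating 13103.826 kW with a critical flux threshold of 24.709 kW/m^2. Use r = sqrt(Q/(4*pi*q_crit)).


4*pi*q_crit = 310.50
Q/(4*pi*q_crit) = 42.202
r = sqrt(42.202) = 6.4963 m

6.4963 m


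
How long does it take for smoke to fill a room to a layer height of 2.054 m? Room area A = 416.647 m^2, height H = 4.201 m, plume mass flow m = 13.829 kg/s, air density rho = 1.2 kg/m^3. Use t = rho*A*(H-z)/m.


H - z = 2.147 m
t = 1.2 * 416.647 * 2.147 / 13.829 = 77.623 s

77.623 s


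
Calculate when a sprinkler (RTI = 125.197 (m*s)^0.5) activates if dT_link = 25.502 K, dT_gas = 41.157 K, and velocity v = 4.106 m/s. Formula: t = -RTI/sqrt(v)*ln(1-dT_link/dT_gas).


dT_link/dT_gas = 0.61963
ln(1 - 0.61963) = -0.96660
t = -125.197 / sqrt(4.106) * -0.96660 = 59.722 s

59.722 s


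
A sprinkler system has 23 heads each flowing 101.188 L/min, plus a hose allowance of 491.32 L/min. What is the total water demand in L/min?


Sprinkler demand = 23 * 101.188 = 2327.324 L/min
Total = 2327.324 + 491.32 = 2818.644 L/min

2818.644 L/min


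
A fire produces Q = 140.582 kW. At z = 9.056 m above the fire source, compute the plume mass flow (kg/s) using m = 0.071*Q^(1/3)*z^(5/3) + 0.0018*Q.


Q^(1/3) = 5.1997
z^(5/3) = 39.345
First term = 0.071 * 5.1997 * 39.345 = 14.525
Second term = 0.0018 * 140.582 = 0.25305
m = 14.778 kg/s

14.778 kg/s


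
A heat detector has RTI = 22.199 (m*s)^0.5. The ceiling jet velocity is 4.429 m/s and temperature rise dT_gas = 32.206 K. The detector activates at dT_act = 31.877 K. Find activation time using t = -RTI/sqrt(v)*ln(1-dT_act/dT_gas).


dT_act/dT_gas = 0.98978
ln(1 - 0.98978) = -4.5839
t = -22.199 / sqrt(4.429) * -4.5839 = 48.352 s

48.352 s


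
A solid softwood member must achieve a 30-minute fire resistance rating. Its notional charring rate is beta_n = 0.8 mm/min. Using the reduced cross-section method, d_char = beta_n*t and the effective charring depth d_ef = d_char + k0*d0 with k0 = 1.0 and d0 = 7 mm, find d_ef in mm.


d_char = 0.8 * 30 = 24 mm
d_ef = 24 + 1.0*7 = 31 mm

31 mm


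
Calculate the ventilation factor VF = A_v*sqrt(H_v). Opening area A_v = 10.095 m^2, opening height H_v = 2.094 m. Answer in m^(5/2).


sqrt(H_v) = 1.4471
VF = 10.095 * 1.4471 = 14.608 m^(5/2)

14.608 m^(5/2)


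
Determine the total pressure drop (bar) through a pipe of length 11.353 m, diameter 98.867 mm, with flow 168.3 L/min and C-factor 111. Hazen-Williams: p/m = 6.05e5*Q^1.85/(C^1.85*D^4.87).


Q^1.85 = 13130
C^1.85 = 6079.2
D^4.87 = 5.1988e+09
p/m = 0.00025134 bar/m
p_total = 0.00025134 * 11.353 = 0.0028535 bar

0.0028535 bar


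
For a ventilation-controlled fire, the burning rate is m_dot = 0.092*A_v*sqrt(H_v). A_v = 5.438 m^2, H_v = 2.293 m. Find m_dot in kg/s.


sqrt(H_v) = 1.5143
m_dot = 0.092 * 5.438 * 1.5143 = 0.75758 kg/s

0.75758 kg/s


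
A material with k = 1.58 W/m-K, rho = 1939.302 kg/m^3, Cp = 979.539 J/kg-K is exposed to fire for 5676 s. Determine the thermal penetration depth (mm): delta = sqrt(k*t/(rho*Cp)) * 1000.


alpha = 1.58 / (1939.302 * 979.539) = 8.3174e-07 m^2/s
alpha * t = 0.0047210
delta = sqrt(0.0047210) * 1000 = 68.709 mm

68.709 mm


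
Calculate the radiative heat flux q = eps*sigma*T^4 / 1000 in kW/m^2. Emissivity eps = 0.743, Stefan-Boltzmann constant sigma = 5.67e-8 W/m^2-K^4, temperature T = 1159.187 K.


T^4 = 1.8056e+12
q = 0.743 * 5.67e-8 * 1.8056e+12 / 1000 = 76.065 kW/m^2

76.065 kW/m^2


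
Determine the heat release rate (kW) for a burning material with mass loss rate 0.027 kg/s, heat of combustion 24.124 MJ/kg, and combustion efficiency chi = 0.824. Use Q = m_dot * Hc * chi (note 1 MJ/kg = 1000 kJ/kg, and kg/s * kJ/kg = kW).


Hc = 24.124 MJ/kg = 24.124 * 1000 kJ/kg = 24124 kJ/kg
Q = 0.027 kg/s * 24124 kJ/kg * 0.824 = 536.71 kW

536.71 kW


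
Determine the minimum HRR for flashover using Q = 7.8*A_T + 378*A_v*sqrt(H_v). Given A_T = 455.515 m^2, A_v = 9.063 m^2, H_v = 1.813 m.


7.8*A_T = 3553.017
sqrt(H_v) = 1.3465
378*A_v*sqrt(H_v) = 4612.8
Q = 3553.017 + 4612.8 = 8165.8 kW

8165.8 kW


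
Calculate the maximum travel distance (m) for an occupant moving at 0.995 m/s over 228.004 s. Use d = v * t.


d = 0.995 * 228.004 = 226.86 m

226.86 m


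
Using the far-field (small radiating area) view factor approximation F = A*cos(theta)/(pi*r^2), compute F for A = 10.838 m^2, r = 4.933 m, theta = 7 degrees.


cos(7 deg) = 0.99255
pi*r^2 = 76.449
F = 10.838 * 0.99255 / 76.449 = 0.14071

0.14071


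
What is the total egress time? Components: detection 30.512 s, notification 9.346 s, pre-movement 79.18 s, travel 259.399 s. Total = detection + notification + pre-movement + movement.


Total = 30.512 + 9.346 + 79.18 + 259.399 = 378.437 s

378.437 s


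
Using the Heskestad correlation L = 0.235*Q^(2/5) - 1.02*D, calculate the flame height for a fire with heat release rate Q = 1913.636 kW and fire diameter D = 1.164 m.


Q^(2/5) = 20.547
0.235 * Q^(2/5) = 4.8285
1.02 * D = 1.1873
L = 3.6412 m

3.6412 m


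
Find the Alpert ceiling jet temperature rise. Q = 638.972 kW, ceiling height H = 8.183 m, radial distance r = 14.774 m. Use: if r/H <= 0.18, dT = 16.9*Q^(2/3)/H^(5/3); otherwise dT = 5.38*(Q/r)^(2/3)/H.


r/H = 14.774 / 8.183 = 1.8055
r/H > 0.18, so dT = 5.38*(Q/r)^(2/3)/H
Q/r = 43.250
(Q/r)^(2/3) = 12.321
dT = 5.38 * 12.321 / 8.183 = 8.1008 K

8.1008 K


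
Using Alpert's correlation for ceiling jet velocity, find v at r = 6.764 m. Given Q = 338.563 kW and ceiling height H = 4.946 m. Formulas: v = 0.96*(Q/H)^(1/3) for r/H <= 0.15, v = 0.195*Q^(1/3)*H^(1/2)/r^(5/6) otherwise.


r/H = 6.764 / 4.946 = 1.3676
r/H > 0.15, so v = 0.195*Q^(1/3)*H^(1/2)/r^(5/6)
Q^(1/3) = 6.9697
H^(1/2) = 2.2240
r^(5/6) = 4.9185
v = 0.195 * 6.9697 * 2.2240 / 4.9185 = 0.61452 m/s

0.61452 m/s


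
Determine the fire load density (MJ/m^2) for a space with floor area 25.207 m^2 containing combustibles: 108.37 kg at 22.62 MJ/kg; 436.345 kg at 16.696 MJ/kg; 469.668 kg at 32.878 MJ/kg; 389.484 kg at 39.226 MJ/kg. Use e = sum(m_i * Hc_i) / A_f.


Total energy = 108.37*22.62 + 436.345*16.696 + 469.668*32.878 + 389.484*39.226
= 2451.329 + 7285.216 + 15441.74 + 15277.90
= 40456.19 MJ
e = 40456.19 / 25.207 = 1605.0 MJ/m^2

1605.0 MJ/m^2


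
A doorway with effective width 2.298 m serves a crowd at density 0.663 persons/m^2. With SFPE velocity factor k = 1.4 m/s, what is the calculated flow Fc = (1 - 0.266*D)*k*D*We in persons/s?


1 - 0.266*D = 1 - 0.266*0.663 = 0.82364
Fs = 0.82364 * 1.4 * 0.663 = 0.76450 persons/(s*m)
Fc = 0.76450 * 2.298 = 1.7568 persons/s

1.7568 persons/s


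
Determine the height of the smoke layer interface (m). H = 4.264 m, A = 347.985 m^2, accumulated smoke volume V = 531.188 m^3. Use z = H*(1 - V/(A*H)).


V/(A*H) = 0.35799
1 - 0.35799 = 0.64201
z = 4.264 * 0.64201 = 2.7375 m

2.7375 m


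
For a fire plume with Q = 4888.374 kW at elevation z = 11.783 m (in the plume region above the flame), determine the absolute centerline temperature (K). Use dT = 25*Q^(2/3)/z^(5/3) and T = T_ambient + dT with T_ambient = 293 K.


Q^(2/3) = 288.03
z^(5/3) = 61.014
dT = 25 * 288.03 / 61.014 = 118.02 K
T = 293 + 118.02 = 411.02 K

411.02 K


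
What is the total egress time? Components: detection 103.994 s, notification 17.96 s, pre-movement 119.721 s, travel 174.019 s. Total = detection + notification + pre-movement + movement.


Total = 103.994 + 17.96 + 119.721 + 174.019 = 415.694 s

415.694 s


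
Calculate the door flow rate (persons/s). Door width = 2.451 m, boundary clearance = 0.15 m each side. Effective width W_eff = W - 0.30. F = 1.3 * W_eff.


W_eff = 2.451 - 0.30 = 2.151 m
F = 1.3 * 2.151 = 2.7963 persons/s

2.7963 persons/s


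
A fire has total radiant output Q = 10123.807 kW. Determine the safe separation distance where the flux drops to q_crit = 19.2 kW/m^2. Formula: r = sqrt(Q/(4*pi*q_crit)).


4*pi*q_crit = 241.27
Q/(4*pi*q_crit) = 41.960
r = sqrt(41.960) = 6.4776 m

6.4776 m


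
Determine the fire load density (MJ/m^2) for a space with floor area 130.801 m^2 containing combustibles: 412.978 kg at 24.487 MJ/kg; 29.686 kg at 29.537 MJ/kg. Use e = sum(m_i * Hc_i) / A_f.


Total energy = 412.978*24.487 + 29.686*29.537
= 10112.59 + 876.8354
= 10989.43 MJ
e = 10989.43 / 130.801 = 84.016 MJ/m^2

84.016 MJ/m^2


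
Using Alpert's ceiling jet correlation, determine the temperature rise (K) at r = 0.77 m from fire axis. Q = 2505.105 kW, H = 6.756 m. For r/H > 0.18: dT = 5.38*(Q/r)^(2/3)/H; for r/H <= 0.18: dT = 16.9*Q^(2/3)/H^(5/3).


r/H = 0.77 / 6.756 = 0.11397
r/H <= 0.18, so dT = 16.9*Q^(2/3)/H^(5/3)
Q^(2/3) = 184.45
H^(5/3) = 24.144
dT = 16.9 * 184.45 / 24.144 = 129.11 K

129.11 K


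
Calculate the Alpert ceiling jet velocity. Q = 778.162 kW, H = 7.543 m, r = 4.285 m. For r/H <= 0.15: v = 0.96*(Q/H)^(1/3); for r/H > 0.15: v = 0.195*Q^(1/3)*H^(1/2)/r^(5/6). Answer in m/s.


r/H = 4.285 / 7.543 = 0.56808
r/H > 0.15, so v = 0.195*Q^(1/3)*H^(1/2)/r^(5/6)
Q^(1/3) = 9.1979
H^(1/2) = 2.7465
r^(5/6) = 3.3622
v = 0.195 * 9.1979 * 2.7465 / 3.3622 = 1.4651 m/s

1.4651 m/s


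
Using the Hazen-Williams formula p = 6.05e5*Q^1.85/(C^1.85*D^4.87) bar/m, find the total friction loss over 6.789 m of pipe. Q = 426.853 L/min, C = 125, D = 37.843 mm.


Q^1.85 = 73454
C^1.85 = 7573.3
D^4.87 = 4.8394e+07
p/m = 0.12125 bar/m
p_total = 0.12125 * 6.789 = 0.82320 bar

0.82320 bar


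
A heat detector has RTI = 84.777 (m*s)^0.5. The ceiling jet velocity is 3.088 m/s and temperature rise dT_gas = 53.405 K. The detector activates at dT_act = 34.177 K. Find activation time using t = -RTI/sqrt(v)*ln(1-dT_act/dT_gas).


dT_act/dT_gas = 0.63996
ln(1 - 0.63996) = -1.0215
t = -84.777 / sqrt(3.088) * -1.0215 = 49.283 s

49.283 s
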